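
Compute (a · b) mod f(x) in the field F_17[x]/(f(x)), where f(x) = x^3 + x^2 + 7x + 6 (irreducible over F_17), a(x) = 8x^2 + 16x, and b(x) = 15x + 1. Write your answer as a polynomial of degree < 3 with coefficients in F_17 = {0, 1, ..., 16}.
a · b ≡ 9x^2 + 9x + 11 (mod f(x))

Multiply in F_17[x]: a(x)·b(x) = (8x^2 + 16x)·(15x + 1) = x^3 + 10x^2 + 16x. This has degree ≥ 3, so divide by f(x) over F_17: x^3 + 10x^2 + 16x = (1)·(x^3 + x^2 + 7x + 6) + (9x^2 + 9x + 11). Hence a·b ≡ 9x^2 + 9x + 11 (mod f). (F_17[x]/(f) is a field with 17^3 = 4913 elements since f is irreducible of degree 3.)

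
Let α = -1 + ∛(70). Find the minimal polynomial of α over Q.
m_α(x) = x^3 + 3x^2 + 3x - 69

Set β = α + 1 = ∛(70), so β^3 = 70. Then (α + 1)^3 - 70 = 0, i.e. α is a root of g(x) = (x + 1)^3 - 70 = x^3 + 3x^2 + 3x - 69. Since g(x) = h(x + 1) where h(x) = x^3 - 70, and h is irreducible over Q (because 70 is not a perfect cube, so h has no rational root, and a monic cubic with no rational root is irreducible), g is also irreducible (irreducibility is preserved under the substitution x → x + 1). Hence m_α(x) = x^3 + 3x^2 + 3x - 69.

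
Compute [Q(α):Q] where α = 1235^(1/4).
[Q(α):Q] = 4

α is a root of x^4 - 1235. By Eisenstein's criterion at the prime p = 5 (which divides the constant term 1235 but p^2 = 25 does not, since 1235 is squarefree), x^4 - 1235 is irreducible over Q. Hence [Q(α):Q] = 4.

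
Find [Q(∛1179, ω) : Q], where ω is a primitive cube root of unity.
[Q(∛1179, ω) : Q] = 6

[Q(∛1179):Q] = 3 (min poly x^3 - 1179, irreducible since 1179 is not a perfect cube). [Q(ω):Q] = 2 (min poly x^2 + x + 1). Since Q(∛1179) ⊂ R and ω ∉ R, we have ω ∉ Q(∛1179), so x^2 + x + 1 remains irreducible over Q(∛1179) and [Q(∛1179, ω) : Q(∛1179)] = 2. By the tower law, [Q(∛1179, ω) : Q] = 3 · 2 = 6. (In fact Q(∛1179, ω) is the splitting field of x^3 - 1179 over Q.)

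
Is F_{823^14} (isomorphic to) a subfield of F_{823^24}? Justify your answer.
No: F_{823^14} is not a subfield of F_{823^24}

F_{p^m} embeds in F_{p^n} iff m | n. Here 14 ∤ 24 (since 24 = 1·14 + 10 with remainder 10 ≠ 0), so F_{823^14} is not a subfield of F_{823^24}. Equivalently: if it were, the tower law would give 14 = [F_{823^14}:F_823] dividing [F_{823^24}:F_823] = 24, contradiction.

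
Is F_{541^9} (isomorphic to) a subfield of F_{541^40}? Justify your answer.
No: F_{541^9} is not a subfield of F_{541^40}

F_{p^m} embeds in F_{p^n} iff m | n. Here 9 ∤ 40 (since 40 = 4·9 + 4 with remainder 4 ≠ 0), so F_{541^9} is not a subfield of F_{541^40}. Equivalently: if it were, the tower law would give 9 = [F_{541^9}:F_541] dividing [F_{541^40}:F_541] = 40, contradiction.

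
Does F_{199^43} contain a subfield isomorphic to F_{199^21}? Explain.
No: F_{199^21} is not a subfield of F_{199^43}

F_{p^m} embeds in F_{p^n} iff m | n. Here 21 ∤ 43 (since 43 = 2·21 + 1 with remainder 1 ≠ 0), so F_{199^21} is not a subfield of F_{199^43}. Equivalently: if it were, the tower law would give 21 = [F_{199^21}:F_199] dividing [F_{199^43}:F_199] = 43, contradiction.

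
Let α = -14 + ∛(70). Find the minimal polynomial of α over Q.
m_α(x) = x^3 + 42x^2 + 588x + 2674

Set β = α + 14 = ∛(70), so β^3 = 70. Then (α + 14)^3 - 70 = 0, i.e. α is a root of g(x) = (x + 14)^3 - 70 = x^3 + 42x^2 + 588x + 2674. Since g(x) = h(x + 14) where h(x) = x^3 - 70, and h is irreducible over Q (because 70 is not a perfect cube, so h has no rational root, and a monic cubic with no rational root is irreducible), g is also irreducible (irreducibility is preserved under the substitution x → x + 14). Hence m_α(x) = x^3 + 42x^2 + 588x + 2674.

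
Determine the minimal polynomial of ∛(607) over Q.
m_α(x) = x^3 - 607

α satisfies α^3 = 607, so x^3 - 607 annihilates α. By the rational root test, a rational root p/q (in lowest terms) of x^3 - 607 would satisfy p^3 = 607 q^3, forcing q = 1 and p^3 = 607; but 607 is not a perfect cube, contradiction. A monic cubic over Q with no rational root is irreducible (any nontrivial factorization would include a linear factor). Hence x^3 - 607 is the minimal polynomial of α, and in particular [Q(α):Q] = 3.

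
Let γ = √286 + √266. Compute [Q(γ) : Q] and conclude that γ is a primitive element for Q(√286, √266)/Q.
[Q(γ) : Q] = 4 (equivalently, Q(γ) = Q(√286, √266))

Obviously Q(γ) ⊆ Q(√286, √266), and [Q(√286, √266):Q] = 4 (since 286, 266 are distinct squarefree integers > 1 with 76076 not a perfect square). To show equality we compute the minimal polynomial of γ. From γ = √286 + √266: γ^2 = 286 + 2√(76076) + 266 = 552 + 2√(76076), so γ^2 - 552 = 2√(76076); squaring, (γ^2 - 552)^2 = 4·76076, i.e. γ^4 - 1104γ^2 + 304704 - 304304 = 0, i.e. γ^4 - 1104γ^2 + 400 = 0. So γ is a root of x^4 - 1104x^2 + 400. This polynomial is irreducible over Q: it has no rational root (each ±√286 ± √266 is irrational), and any factorization into two quadratics over Q would force √(76076) ∈ Q (pairing opposite roots) or √286, √266 ∈ Q (other pairings), all impossible. Hence [Q(γ):Q] = 4 = [Q(√286, √266):Q], so Q(γ) = Q(√286, √266).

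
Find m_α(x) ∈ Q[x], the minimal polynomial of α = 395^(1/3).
m_α(x) = x^3 - 395

α satisfies α^3 = 395, so x^3 - 395 annihilates α. By the rational root test, a rational root p/q (in lowest terms) of x^3 - 395 would satisfy p^3 = 395 q^3, forcing q = 1 and p^3 = 395; but 395 is not a perfect cube, contradiction. A monic cubic over Q with no rational root is irreducible (any nontrivial factorization would include a linear factor). Hence x^3 - 395 is the minimal polynomial of α, and in particular [Q(α):Q] = 3.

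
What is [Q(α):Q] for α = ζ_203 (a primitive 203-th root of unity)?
[Q(α):Q] = 168

The minimal polynomial of ζ_203 over Q is the 203-th cyclotomic polynomial Φ_203(x), which is irreducible over Q and has degree φ(203) = 168. Hence [Q(α):Q] = φ(203) = 168.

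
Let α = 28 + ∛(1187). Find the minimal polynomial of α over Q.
m_α(x) = x^3 - 84x^2 + 2352x - 23139

Set β = α - 28 = ∛(1187), so β^3 = 1187. Then (α - 28)^3 - 1187 = 0, i.e. α is a root of g(x) = (x - 28)^3 - 1187 = x^3 - 84x^2 + 2352x - 23139. Since g(x) = h(x - 28) where h(x) = x^3 - 1187, and h is irreducible over Q (because 1187 is not a perfect cube, so h has no rational root, and a monic cubic with no rational root is irreducible), g is also irreducible (irreducibility is preserved under the substitution x → x - 28). Hence m_α(x) = x^3 - 84x^2 + 2352x - 23139.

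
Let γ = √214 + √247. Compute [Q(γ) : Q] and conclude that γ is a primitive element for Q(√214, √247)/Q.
[Q(γ) : Q] = 4 (equivalently, Q(γ) = Q(√214, √247))

Obviously Q(γ) ⊆ Q(√214, √247), and [Q(√214, √247):Q] = 4 (since 214, 247 are distinct squarefree integers > 1 with 52858 not a perfect square). To show equality we compute the minimal polynomial of γ. From γ = √214 + √247: γ^2 = 214 + 2√(52858) + 247 = 461 + 2√(52858), so γ^2 - 461 = 2√(52858); squaring, (γ^2 - 461)^2 = 4·52858, i.e. γ^4 - 922γ^2 + 212521 - 211432 = 0, i.e. γ^4 - 922γ^2 + 1089 = 0. So γ is a root of x^4 - 922x^2 + 1089. This polynomial is irreducible over Q: it has no rational root (each ±√214 ± √247 is irrational), and any factorization into two quadratics over Q would force √(52858) ∈ Q (pairing opposite roots) or √214, √247 ∈ Q (other pairings), all impossible. Hence [Q(γ):Q] = 4 = [Q(√214, √247):Q], so Q(γ) = Q(√214, √247).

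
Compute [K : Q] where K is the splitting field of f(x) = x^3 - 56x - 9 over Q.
[K : Q] = 6

By the rational root test, any rational root of the monic integer polynomial f(x) = x^3 - 56x - 9 must be an integer dividing the constant term -9, i.e. one of ±{1, 3, 9}. Evaluating: f(1) = -64, f(-1) = 46, f(3) = -150, f(-3) = 132, f(9) = 216, f(-9) = -234; none is 0, so f has no rational root and is therefore irreducible over Q (a cubic with no linear factor over a field is irreducible). For an irreducible cubic, the Galois group is A_3 or S_3 according as the discriminant disc(f) = -4a^3 - 27b^2 = -4·(-56)^3 - 27·(-9)^2 = 700277 is or is not a square in Q. Here disc(f) = 700277 is not a perfect square in Q, so the Galois group of f over Q is not contained in A_3 and must be all of S_3. The splitting field has degree |S_3| = 6 over Q, so [K : Q] = 6.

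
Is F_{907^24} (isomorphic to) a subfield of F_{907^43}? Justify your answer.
No: F_{907^24} is not a subfield of F_{907^43}

F_{p^m} embeds in F_{p^n} iff m | n. Here 24 ∤ 43 (since 43 = 1·24 + 19 with remainder 19 ≠ 0), so F_{907^24} is not a subfield of F_{907^43}. Equivalently: if it were, the tower law would give 24 = [F_{907^24}:F_907] dividing [F_{907^43}:F_907] = 43, contradiction.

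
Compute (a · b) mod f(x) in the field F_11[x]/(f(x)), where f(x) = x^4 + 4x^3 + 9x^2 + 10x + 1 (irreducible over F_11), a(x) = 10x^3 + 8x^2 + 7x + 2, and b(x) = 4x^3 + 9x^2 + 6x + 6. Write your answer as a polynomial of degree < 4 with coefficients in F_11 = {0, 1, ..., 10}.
a · b ≡ 5x^3 + 5 (mod f(x))

Multiply in F_11[x]: a(x)·b(x) = (10x^3 + 8x^2 + 7x + 2)·(4x^3 + 9x^2 + 6x + 6) = 7x^6 + x^5 + 6x^4 + 3x^3 + 9x^2 + 10x + 1. This has degree ≥ 4, so divide by f(x) over F_11: 7x^6 + x^5 + 6x^4 + 3x^3 + 9x^2 + 10x + 1 = (7x^2 + 6x + 7)·(x^4 + 4x^3 + 9x^2 + 10x + 1) + (5x^3 + 5). Hence a·b ≡ 5x^3 + 5 (mod f). (F_11[x]/(f) is a field with 11^4 = 14641 elements since f is irreducible of degree 4.)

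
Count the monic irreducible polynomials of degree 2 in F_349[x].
There are 60726 monic irreducible polynomials of degree 2 over F_349

Each element of F_{349^2} that lies in no proper subfield is a root of exactly one monic irreducible of degree 2 over F_349, and each such polynomial has 2 distinct roots in F_{349^2}. By Möbius inversion the count is N_349(2) = (1/2) Σ_{d|2} μ(2/d) · 349^d = (1/2)(μ(2)·349^1 + μ(1)·349^2) = 121452/2 = 60726.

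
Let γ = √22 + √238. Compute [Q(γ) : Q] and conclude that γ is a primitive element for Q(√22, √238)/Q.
[Q(γ) : Q] = 4 (equivalently, Q(γ) = Q(√22, √238))

Obviously Q(γ) ⊆ Q(√22, √238), and [Q(√22, √238):Q] = 4 (since 22, 238 are distinct squarefree integers > 1 with 5236 not a perfect square). To show equality we compute the minimal polynomial of γ. From γ = √22 + √238: γ^2 = 22 + 2√(5236) + 238 = 260 + 2√(5236), so γ^2 - 260 = 2√(5236); squaring, (γ^2 - 260)^2 = 4·5236, i.e. γ^4 - 520γ^2 + 67600 - 20944 = 0, i.e. γ^4 - 520γ^2 + 46656 = 0. So γ is a root of x^4 - 520x^2 + 46656. This polynomial is irreducible over Q: it has no rational root (each ±√22 ± √238 is irrational), and any factorization into two quadratics over Q would force √(5236) ∈ Q (pairing opposite roots) or √22, √238 ∈ Q (other pairings), all impossible. Hence [Q(γ):Q] = 4 = [Q(√22, √238):Q], so Q(γ) = Q(√22, √238).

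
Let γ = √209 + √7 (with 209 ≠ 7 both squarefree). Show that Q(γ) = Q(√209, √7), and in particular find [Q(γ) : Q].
[Q(γ) : Q] = 4 (equivalently, Q(γ) = Q(√209, √7))

Obviously Q(γ) ⊆ Q(√209, √7), and [Q(√209, √7):Q] = 4 (since 209, 7 are distinct squarefree integers > 1 with 1463 not a perfect square). To show equality we compute the minimal polynomial of γ. From γ = √209 + √7: γ^2 = 209 + 2√(1463) + 7 = 216 + 2√(1463), so γ^2 - 216 = 2√(1463); squaring, (γ^2 - 216)^2 = 4·1463, i.e. γ^4 - 432γ^2 + 46656 - 5852 = 0, i.e. γ^4 - 432γ^2 + 40804 = 0. So γ is a root of x^4 - 432x^2 + 40804. This polynomial is irreducible over Q: it has no rational root (each ±√209 ± √7 is irrational), and any factorization into two quadratics over Q would force √(1463) ∈ Q (pairing opposite roots) or √209, √7 ∈ Q (other pairings), all impossible. Hence [Q(γ):Q] = 4 = [Q(√209, √7):Q], so Q(γ) = Q(√209, √7).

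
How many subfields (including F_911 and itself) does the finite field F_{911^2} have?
F_{911^2} has 2 subfields

The subfields of F_{p^n} are exactly the fields F_{p^d} for d | n (each is the fixed field of the unique index-d subgroup of Gal(F_{p^n}/F_p) ≅ Z/nZ). The divisors of n = 2 are {1, 2}, giving 2 subfields: F_{911^1}, F_{911^2}.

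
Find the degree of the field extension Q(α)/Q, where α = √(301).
[Q(α):Q] = 2

[Q(α):Q] equals the degree of the minimal polynomial of α. Here α^2 = 301 and x^2 - 301 is irreducible (d = 301 is squarefree, ≠ 1, hence not a square), so deg(m_α) = 2. Thus [Q(α):Q] = 2.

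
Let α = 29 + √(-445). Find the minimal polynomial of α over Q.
m_α(x) = x^2 - 58x + 1286

From α - 29 = √(-445), squaring gives (α - 29)^2 = -445, i.e. α^2 - 58α + 841 = -445, so α^2 - 58α + 1286 = 0. The discriminant of x^2 - 58x + 1286 is (-58)^2 - 4·(1286) = 3364 - 5144 = -1780, and 4·(-445) is not a perfect square in Q since -445 is squarefree and ≠ 1. Hence x^2 - 58x + 1286 is irreducible over Q and is the minimal polynomial of α.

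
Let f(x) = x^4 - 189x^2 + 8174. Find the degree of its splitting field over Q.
[K : Q] = 4

Solving the quadratic in x^2: x^2 = (189 ± √(189^2 - 4·8174))/2 = (189 ± √3025)/2 = (189 ± 55)/2, giving x^2 = 122 or x^2 = 67. So f(x) = (x^2 - 122)(x^2 - 67) and the roots of f are ±√122, ±√67. Hence the splitting field is K = Q(√122, √67). Since 122 and 67 are distinct squarefree integers > 1, their product 8174 is not a perfect square, so √67 ∉ Q(√122). By the tower law [K:Q] = [Q(√122,√67):Q(√122)] · [Q(√122):Q] = 2 · 2 = 4.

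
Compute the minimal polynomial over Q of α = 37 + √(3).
m_α(x) = x^2 - 74x + 1366

From α - 37 = √(3), squaring gives (α - 37)^2 = 3, i.e. α^2 - 74α + 1369 = 3, so α^2 - 74α + 1366 = 0. The discriminant of x^2 - 74x + 1366 is (-74)^2 - 4·(1366) = 5476 - 5464 = 12, and 4·(3) is not a perfect square in Q since 3 is squarefree and ≠ 1. Hence x^2 - 74x + 1366 is irreducible over Q and is the minimal polynomial of α.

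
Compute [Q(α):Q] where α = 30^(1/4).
[Q(α):Q] = 4

α is a root of x^4 - 30. By Eisenstein's criterion at the prime p = 2 (which divides the constant term 30 but p^2 = 4 does not, since 30 is squarefree), x^4 - 30 is irreducible over Q. Hence [Q(α):Q] = 4.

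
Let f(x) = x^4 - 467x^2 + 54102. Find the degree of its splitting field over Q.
[K : Q] = 4

Solving the quadratic in x^2: x^2 = (467 ± √(467^2 - 4·54102))/2 = (467 ± √1681)/2 = (467 ± 41)/2, giving x^2 = 213 or x^2 = 254. So f(x) = (x^2 - 213)(x^2 - 254) and the roots of f are ±√213, ±√254. Hence the splitting field is K = Q(√213, √254). Since 213 and 254 are distinct squarefree integers > 1, their product 54102 is not a perfect square, so √254 ∉ Q(√213). By the tower law [K:Q] = [Q(√213,√254):Q(√213)] · [Q(√213):Q] = 2 · 2 = 4.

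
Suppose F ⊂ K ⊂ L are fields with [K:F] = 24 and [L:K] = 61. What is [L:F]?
[L:F] = 1464

The tower law says that for any tower of field extensions F ⊂ K ⊂ L with finite degrees, [L:F] = [L:K] · [K:F]. Here this gives [L:F] = 61 · 24 = 1464.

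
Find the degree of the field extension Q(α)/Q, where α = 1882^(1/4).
[Q(α):Q] = 4

α is a root of x^4 - 1882. By Eisenstein's criterion at the prime p = 2 (which divides the constant term 1882 but p^2 = 4 does not, since 1882 is squarefree), x^4 - 1882 is irreducible over Q. Hence [Q(α):Q] = 4.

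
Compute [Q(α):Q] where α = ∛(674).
[Q(α):Q] = 3

The minimal polynomial of α is x^3 - 674, irreducible over Q since 674 is not a perfect cube (so x^3 - 674 has no rational root). Hence [Q(α):Q] = deg(m_α) = 3.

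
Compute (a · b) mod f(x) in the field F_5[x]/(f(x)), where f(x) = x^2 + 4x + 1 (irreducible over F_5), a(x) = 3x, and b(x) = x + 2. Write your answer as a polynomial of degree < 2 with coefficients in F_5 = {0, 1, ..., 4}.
a · b ≡ 4x + 2 (mod f(x))

Multiply in F_5[x]: a(x)·b(x) = (3x)·(x + 2) = 3x^2 + x. This has degree ≥ 2, so divide by f(x) over F_5: 3x^2 + x = (3)·(x^2 + 4x + 1) + (4x + 2). Hence a·b ≡ 4x + 2 (mod f). (F_5[x]/(f) is a field with 5^2 = 25 elements since f is irreducible of degree 2.)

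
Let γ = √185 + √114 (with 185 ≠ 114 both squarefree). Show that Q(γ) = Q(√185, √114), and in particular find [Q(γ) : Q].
[Q(γ) : Q] = 4 (equivalently, Q(γ) = Q(√185, √114))

Obviously Q(γ) ⊆ Q(√185, √114), and [Q(√185, √114):Q] = 4 (since 185, 114 are distinct squarefree integers > 1 with 21090 not a perfect square). To show equality we compute the minimal polynomial of γ. From γ = √185 + √114: γ^2 = 185 + 2√(21090) + 114 = 299 + 2√(21090), so γ^2 - 299 = 2√(21090); squaring, (γ^2 - 299)^2 = 4·21090, i.e. γ^4 - 598γ^2 + 89401 - 84360 = 0, i.e. γ^4 - 598γ^2 + 5041 = 0. So γ is a root of x^4 - 598x^2 + 5041. This polynomial is irreducible over Q: it has no rational root (each ±√185 ± √114 is irrational), and any factorization into two quadratics over Q would force √(21090) ∈ Q (pairing opposite roots) or √185, √114 ∈ Q (other pairings), all impossible. Hence [Q(γ):Q] = 4 = [Q(√185, √114):Q], so Q(γ) = Q(√185, √114).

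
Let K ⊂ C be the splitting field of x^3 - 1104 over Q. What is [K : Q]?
[K : Q] = 6

The roots of x^3 - 1104 are ∛1104, ω∛1104, ω^2∛1104 where ω = e^(2πi/3) is a primitive cube root of unity, so K = Q(∛1104, ω). Now [Q(∛1104):Q] = 3 (since 1104 is not a perfect cube, x^3 - 1104 is irreducible) and [Q(ω):Q] = 2. Both 2 and 3 divide [K:Q], and [K:Q] ≤ 3·2 = 6, so [K:Q] = 6. (Equivalently: Q(∛1104) ⊂ R but ω ∉ R, so [K : Q(∛1104)] = 2.)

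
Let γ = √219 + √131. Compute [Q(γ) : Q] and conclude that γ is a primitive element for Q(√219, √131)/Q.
[Q(γ) : Q] = 4 (equivalently, Q(γ) = Q(√219, √131))

Obviously Q(γ) ⊆ Q(√219, √131), and [Q(√219, √131):Q] = 4 (since 219, 131 are distinct squarefree integers > 1 with 28689 not a perfect square). To show equality we compute the minimal polynomial of γ. From γ = √219 + √131: γ^2 = 219 + 2√(28689) + 131 = 350 + 2√(28689), so γ^2 - 350 = 2√(28689); squaring, (γ^2 - 350)^2 = 4·28689, i.e. γ^4 - 700γ^2 + 122500 - 114756 = 0, i.e. γ^4 - 700γ^2 + 7744 = 0. So γ is a root of x^4 - 700x^2 + 7744. This polynomial is irreducible over Q: it has no rational root (each ±√219 ± √131 is irrational), and any factorization into two quadratics over Q would force √(28689) ∈ Q (pairing opposite roots) or √219, √131 ∈ Q (other pairings), all impossible. Hence [Q(γ):Q] = 4 = [Q(√219, √131):Q], so Q(γ) = Q(√219, √131).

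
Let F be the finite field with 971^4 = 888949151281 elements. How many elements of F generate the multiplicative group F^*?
There are φ(888949151280) = 233320808448 primitive elements

F_q^* is cyclic of order q - 1 = 888949151280. A cyclic group of order m has exactly φ(m) generators. Here m = 888949151280 = 2^4 · 3^5 · 5 · 97 · 197 · 2393, so the number of primitive elements is φ(888949151280) = 233320808448.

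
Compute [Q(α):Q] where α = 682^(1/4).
[Q(α):Q] = 4

α is a root of x^4 - 682. By Eisenstein's criterion at the prime p = 2 (which divides the constant term 682 but p^2 = 4 does not, since 682 is squarefree), x^4 - 682 is irreducible over Q. Hence [Q(α):Q] = 4.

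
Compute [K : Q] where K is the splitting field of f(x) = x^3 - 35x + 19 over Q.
[K : Q] = 6

By the rational root test, any rational root of the monic integer polynomial f(x) = x^3 - 35x + 19 must be an integer dividing the constant term 19, i.e. one of ±{1, 19}. Evaluating: f(1) = -15, f(-1) = 53, f(19) = 6213, f(-19) = -6175; none is 0, so f has no rational root and is therefore irreducible over Q (a cubic with no linear factor over a field is irreducible). For an irreducible cubic, the Galois group is A_3 or S_3 according as the discriminant disc(f) = -4a^3 - 27b^2 = -4·(-35)^3 - 27·(19)^2 = 161753 is or is not a square in Q. Here disc(f) = 161753 is not a perfect square in Q, so the Galois group of f over Q is not contained in A_3 and must be all of S_3. The splitting field has degree |S_3| = 6 over Q, so [K : Q] = 6.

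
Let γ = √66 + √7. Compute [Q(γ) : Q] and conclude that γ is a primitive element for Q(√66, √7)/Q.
[Q(γ) : Q] = 4 (equivalently, Q(γ) = Q(√66, √7))

Obviously Q(γ) ⊆ Q(√66, √7), and [Q(√66, √7):Q] = 4 (since 66, 7 are distinct squarefree integers > 1 with 462 not a perfect square). To show equality we compute the minimal polynomial of γ. From γ = √66 + √7: γ^2 = 66 + 2√(462) + 7 = 73 + 2√(462), so γ^2 - 73 = 2√(462); squaring, (γ^2 - 73)^2 = 4·462, i.e. γ^4 - 146γ^2 + 5329 - 1848 = 0, i.e. γ^4 - 146γ^2 + 3481 = 0. So γ is a root of x^4 - 146x^2 + 3481. This polynomial is irreducible over Q: it has no rational root (each ±√66 ± √7 is irrational), and any factorization into two quadratics over Q would force √(462) ∈ Q (pairing opposite roots) or √66, √7 ∈ Q (other pairings), all impossible. Hence [Q(γ):Q] = 4 = [Q(√66, √7):Q], so Q(γ) = Q(√66, √7).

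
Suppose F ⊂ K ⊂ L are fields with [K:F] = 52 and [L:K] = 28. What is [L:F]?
[L:F] = 1456

The tower law says that for any tower of field extensions F ⊂ K ⊂ L with finite degrees, [L:F] = [L:K] · [K:F]. Here this gives [L:F] = 28 · 52 = 1456.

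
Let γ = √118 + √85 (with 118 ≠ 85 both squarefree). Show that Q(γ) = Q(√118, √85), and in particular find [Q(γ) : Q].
[Q(γ) : Q] = 4 (equivalently, Q(γ) = Q(√118, √85))

Obviously Q(γ) ⊆ Q(√118, √85), and [Q(√118, √85):Q] = 4 (since 118, 85 are distinct squarefree integers > 1 with 10030 not a perfect square). To show equality we compute the minimal polynomial of γ. From γ = √118 + √85: γ^2 = 118 + 2√(10030) + 85 = 203 + 2√(10030), so γ^2 - 203 = 2√(10030); squaring, (γ^2 - 203)^2 = 4·10030, i.e. γ^4 - 406γ^2 + 41209 - 40120 = 0, i.e. γ^4 - 406γ^2 + 1089 = 0. So γ is a root of x^4 - 406x^2 + 1089. This polynomial is irreducible over Q: it has no rational root (each ±√118 ± √85 is irrational), and any factorization into two quadratics over Q would force √(10030) ∈ Q (pairing opposite roots) or √118, √85 ∈ Q (other pairings), all impossible. Hence [Q(γ):Q] = 4 = [Q(√118, √85):Q], so Q(γ) = Q(√118, √85).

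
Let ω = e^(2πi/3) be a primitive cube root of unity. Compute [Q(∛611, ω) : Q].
[Q(∛611, ω) : Q] = 6

[Q(∛611):Q] = 3 (min poly x^3 - 611, irreducible since 611 is not a perfect cube). [Q(ω):Q] = 2 (min poly x^2 + x + 1). Since Q(∛611) ⊂ R and ω ∉ R, we have ω ∉ Q(∛611), so x^2 + x + 1 remains irreducible over Q(∛611) and [Q(∛611, ω) : Q(∛611)] = 2. By the tower law, [Q(∛611, ω) : Q] = 3 · 2 = 6. (In fact Q(∛611, ω) is the splitting field of x^3 - 611 over Q.)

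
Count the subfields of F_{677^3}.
F_{677^3} has 2 subfields

The subfields of F_{p^n} are exactly the fields F_{p^d} for d | n (each is the fixed field of the unique index-d subgroup of Gal(F_{p^n}/F_p) ≅ Z/nZ). The divisors of n = 3 are {1, 3}, giving 2 subfields: F_{677^1}, F_{677^3}.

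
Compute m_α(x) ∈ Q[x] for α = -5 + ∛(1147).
m_α(x) = x^3 + 15x^2 + 75x - 1022

Set β = α + 5 = ∛(1147), so β^3 = 1147. Then (α + 5)^3 - 1147 = 0, i.e. α is a root of g(x) = (x + 5)^3 - 1147 = x^3 + 15x^2 + 75x - 1022. Since g(x) = h(x + 5) where h(x) = x^3 - 1147, and h is irreducible over Q (because 1147 is not a perfect cube, so h has no rational root, and a monic cubic with no rational root is irreducible), g is also irreducible (irreducibility is preserved under the substitution x → x + 5). Hence m_α(x) = x^3 + 15x^2 + 75x - 1022.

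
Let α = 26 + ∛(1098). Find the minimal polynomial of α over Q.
m_α(x) = x^3 - 78x^2 + 2028x - 18674

Set β = α - 26 = ∛(1098), so β^3 = 1098. Then (α - 26)^3 - 1098 = 0, i.e. α is a root of g(x) = (x - 26)^3 - 1098 = x^3 - 78x^2 + 2028x - 18674. Since g(x) = h(x - 26) where h(x) = x^3 - 1098, and h is irreducible over Q (because 1098 is not a perfect cube, so h has no rational root, and a monic cubic with no rational root is irreducible), g is also irreducible (irreducibility is preserved under the substitution x → x - 26). Hence m_α(x) = x^3 - 78x^2 + 2028x - 18674.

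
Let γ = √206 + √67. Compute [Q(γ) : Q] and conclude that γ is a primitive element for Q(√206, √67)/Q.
[Q(γ) : Q] = 4 (equivalently, Q(γ) = Q(√206, √67))

Obviously Q(γ) ⊆ Q(√206, √67), and [Q(√206, √67):Q] = 4 (since 206, 67 are distinct squarefree integers > 1 with 13802 not a perfect square). To show equality we compute the minimal polynomial of γ. From γ = √206 + √67: γ^2 = 206 + 2√(13802) + 67 = 273 + 2√(13802), so γ^2 - 273 = 2√(13802); squaring, (γ^2 - 273)^2 = 4·13802, i.e. γ^4 - 546γ^2 + 74529 - 55208 = 0, i.e. γ^4 - 546γ^2 + 19321 = 0. So γ is a root of x^4 - 546x^2 + 19321. This polynomial is irreducible over Q: it has no rational root (each ±√206 ± √67 is irrational), and any factorization into two quadratics over Q would force √(13802) ∈ Q (pairing opposite roots) or √206, √67 ∈ Q (other pairings), all impossible. Hence [Q(γ):Q] = 4 = [Q(√206, √67):Q], so Q(γ) = Q(√206, √67).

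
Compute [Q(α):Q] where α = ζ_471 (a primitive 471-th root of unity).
[Q(α):Q] = 312

The minimal polynomial of ζ_471 over Q is the 471-th cyclotomic polynomial Φ_471(x), which is irreducible over Q and has degree φ(471) = 312. Hence [Q(α):Q] = φ(471) = 312.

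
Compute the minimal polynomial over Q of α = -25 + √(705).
m_α(x) = x^2 + 50x - 80

From α + 25 = √(705), squaring gives (α + 25)^2 = 705, i.e. α^2 + 50α + 625 = 705, so α^2 + 50α - 80 = 0. The discriminant of x^2 + 50x - 80 is (50)^2 - 4·(-80) = 2500 + 320 = 2820, and 4·(705) is not a perfect square in Q since 705 is squarefree and ≠ 1. Hence x^2 + 50x - 80 is irreducible over Q and is the minimal polynomial of α.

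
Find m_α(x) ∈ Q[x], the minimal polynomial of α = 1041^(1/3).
m_α(x) = x^3 - 1041

α satisfies α^3 = 1041, so x^3 - 1041 annihilates α. By the rational root test, a rational root p/q (in lowest terms) of x^3 - 1041 would satisfy p^3 = 1041 q^3, forcing q = 1 and p^3 = 1041; but 1041 is not a perfect cube, contradiction. A monic cubic over Q with no rational root is irreducible (any nontrivial factorization would include a linear factor). Hence x^3 - 1041 is the minimal polynomial of α, and in particular [Q(α):Q] = 3.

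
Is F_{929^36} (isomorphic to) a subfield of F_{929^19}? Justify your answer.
No: F_{929^36} is not a subfield of F_{929^19}

F_{p^m} embeds in F_{p^n} iff m | n. Here 36 ∤ 19 (since 19 = 0·36 + 19 with remainder 19 ≠ 0), so F_{929^36} is not a subfield of F_{929^19}. Equivalently: if it were, the tower law would give 36 = [F_{929^36}:F_929] dividing [F_{929^19}:F_929] = 19, contradiction.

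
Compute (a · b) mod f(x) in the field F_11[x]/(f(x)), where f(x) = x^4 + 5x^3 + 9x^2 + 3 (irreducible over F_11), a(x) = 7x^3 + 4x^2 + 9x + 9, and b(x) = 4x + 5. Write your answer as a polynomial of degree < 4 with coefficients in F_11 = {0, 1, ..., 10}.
a · b ≡ 10x^3 + 2x^2 + 4x + 5 (mod f(x))

Multiply in F_11[x]: a(x)·b(x) = (7x^3 + 4x^2 + 9x + 9)·(4x + 5) = 6x^4 + 7x^3 + x^2 + 4x + 1. This has degree ≥ 4, so divide by f(x) over F_11: 6x^4 + 7x^3 + x^2 + 4x + 1 = (6)·(x^4 + 5x^3 + 9x^2 + 3) + (10x^3 + 2x^2 + 4x + 5). Hence a·b ≡ 10x^3 + 2x^2 + 4x + 5 (mod f). (F_11[x]/(f) is a field with 11^4 = 14641 elements since f is irreducible of degree 4.)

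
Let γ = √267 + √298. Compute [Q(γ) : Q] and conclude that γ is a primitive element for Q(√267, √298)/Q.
[Q(γ) : Q] = 4 (equivalently, Q(γ) = Q(√267, √298))

Obviously Q(γ) ⊆ Q(√267, √298), and [Q(√267, √298):Q] = 4 (since 267, 298 are distinct squarefree integers > 1 with 79566 not a perfect square). To show equality we compute the minimal polynomial of γ. From γ = √267 + √298: γ^2 = 267 + 2√(79566) + 298 = 565 + 2√(79566), so γ^2 - 565 = 2√(79566); squaring, (γ^2 - 565)^2 = 4·79566, i.e. γ^4 - 1130γ^2 + 319225 - 318264 = 0, i.e. γ^4 - 1130γ^2 + 961 = 0. So γ is a root of x^4 - 1130x^2 + 961. This polynomial is irreducible over Q: it has no rational root (each ±√267 ± √298 is irrational), and any factorization into two quadratics over Q would force √(79566) ∈ Q (pairing opposite roots) or √267, √298 ∈ Q (other pairings), all impossible. Hence [Q(γ):Q] = 4 = [Q(√267, √298):Q], so Q(γ) = Q(√267, √298).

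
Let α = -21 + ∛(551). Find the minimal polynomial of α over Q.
m_α(x) = x^3 + 63x^2 + 1323x + 8710

Set β = α + 21 = ∛(551), so β^3 = 551. Then (α + 21)^3 - 551 = 0, i.e. α is a root of g(x) = (x + 21)^3 - 551 = x^3 + 63x^2 + 1323x + 8710. Since g(x) = h(x + 21) where h(x) = x^3 - 551, and h is irreducible over Q (because 551 is not a perfect cube, so h has no rational root, and a monic cubic with no rational root is irreducible), g is also irreducible (irreducibility is preserved under the substitution x → x + 21). Hence m_α(x) = x^3 + 63x^2 + 1323x + 8710.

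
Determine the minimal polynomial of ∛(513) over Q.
m_α(x) = x^3 - 513

α satisfies α^3 = 513, so x^3 - 513 annihilates α. By the rational root test, a rational root p/q (in lowest terms) of x^3 - 513 would satisfy p^3 = 513 q^3, forcing q = 1 and p^3 = 513; but 513 is not a perfect cube, contradiction. A monic cubic over Q with no rational root is irreducible (any nontrivial factorization would include a linear factor). Hence x^3 - 513 is the minimal polynomial of α, and in particular [Q(α):Q] = 3.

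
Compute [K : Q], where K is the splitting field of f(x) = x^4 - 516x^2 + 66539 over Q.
[K : Q] = 4

Solving the quadratic in x^2: x^2 = (516 ± √(516^2 - 4·66539))/2 = (516 ± √100)/2 = (516 ± 10)/2, giving x^2 = 253 or x^2 = 263. So f(x) = (x^2 - 253)(x^2 - 263) and the roots of f are ±√253, ±√263. Hence the splitting field is K = Q(√253, √263). Since 253 and 263 are distinct squarefree integers > 1, their product 66539 is not a perfect square, so √263 ∉ Q(√253). By the tower law [K:Q] = [Q(√253,√263):Q(√253)] · [Q(√253):Q] = 2 · 2 = 4.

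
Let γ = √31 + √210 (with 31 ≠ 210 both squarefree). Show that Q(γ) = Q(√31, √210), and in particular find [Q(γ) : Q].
[Q(γ) : Q] = 4 (equivalently, Q(γ) = Q(√31, √210))

Obviously Q(γ) ⊆ Q(√31, √210), and [Q(√31, √210):Q] = 4 (since 31, 210 are distinct squarefree integers > 1 with 6510 not a perfect square). To show equality we compute the minimal polynomial of γ. From γ = √31 + √210: γ^2 = 31 + 2√(6510) + 210 = 241 + 2√(6510), so γ^2 - 241 = 2√(6510); squaring, (γ^2 - 241)^2 = 4·6510, i.e. γ^4 - 482γ^2 + 58081 - 26040 = 0, i.e. γ^4 - 482γ^2 + 32041 = 0. So γ is a root of x^4 - 482x^2 + 32041. This polynomial is irreducible over Q: it has no rational root (each ±√31 ± √210 is irrational), and any factorization into two quadratics over Q would force √(6510) ∈ Q (pairing opposite roots) or √31, √210 ∈ Q (other pairings), all impossible. Hence [Q(γ):Q] = 4 = [Q(√31, √210):Q], so Q(γ) = Q(√31, √210).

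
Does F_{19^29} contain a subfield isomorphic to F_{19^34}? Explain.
No: F_{19^34} is not a subfield of F_{19^29}

F_{p^m} embeds in F_{p^n} iff m | n. Here 34 ∤ 29 (since 29 = 0·34 + 29 with remainder 29 ≠ 0), so F_{19^34} is not a subfield of F_{19^29}. Equivalently: if it were, the tower law would give 34 = [F_{19^34}:F_19] dividing [F_{19^29}:F_19] = 29, contradiction.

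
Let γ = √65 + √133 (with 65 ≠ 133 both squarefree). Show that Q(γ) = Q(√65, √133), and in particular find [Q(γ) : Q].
[Q(γ) : Q] = 4 (equivalently, Q(γ) = Q(√65, √133))

Obviously Q(γ) ⊆ Q(√65, √133), and [Q(√65, √133):Q] = 4 (since 65, 133 are distinct squarefree integers > 1 with 8645 not a perfect square). To show equality we compute the minimal polynomial of γ. From γ = √65 + √133: γ^2 = 65 + 2√(8645) + 133 = 198 + 2√(8645), so γ^2 - 198 = 2√(8645); squaring, (γ^2 - 198)^2 = 4·8645, i.e. γ^4 - 396γ^2 + 39204 - 34580 = 0, i.e. γ^4 - 396γ^2 + 4624 = 0. So γ is a root of x^4 - 396x^2 + 4624. This polynomial is irreducible over Q: it has no rational root (each ±√65 ± √133 is irrational), and any factorization into two quadratics over Q would force √(8645) ∈ Q (pairing opposite roots) or √65, √133 ∈ Q (other pairings), all impossible. Hence [Q(γ):Q] = 4 = [Q(√65, √133):Q], so Q(γ) = Q(√65, √133).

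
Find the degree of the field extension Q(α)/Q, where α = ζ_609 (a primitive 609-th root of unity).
[Q(α):Q] = 336

The minimal polynomial of ζ_609 over Q is the 609-th cyclotomic polynomial Φ_609(x), which is irreducible over Q and has degree φ(609) = 336. Hence [Q(α):Q] = φ(609) = 336.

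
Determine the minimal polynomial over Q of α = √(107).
m_α(x) = x^2 - 107

α satisfies α^2 - 107 = 0, so x^2 - 107 annihilates α. Since d = 107 is squarefree and ≠ 1, it is not a perfect square in Q, so x^2 - 107 has no rational root and is therefore irreducible over Q (a degree-2 polynomial over a field is irreducible iff it has no root). Hence m_α(x) = x^2 - 107.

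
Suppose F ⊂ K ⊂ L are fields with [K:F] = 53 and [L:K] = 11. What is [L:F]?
[L:F] = 583

The tower law says that for any tower of field extensions F ⊂ K ⊂ L with finite degrees, [L:F] = [L:K] · [K:F]. Here this gives [L:F] = 11 · 53 = 583.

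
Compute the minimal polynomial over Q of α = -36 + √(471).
m_α(x) = x^2 + 72x + 825

From α + 36 = √(471), squaring gives (α + 36)^2 = 471, i.e. α^2 + 72α + 1296 = 471, so α^2 + 72α + 825 = 0. The discriminant of x^2 + 72x + 825 is (72)^2 - 4·(825) = 5184 - 3300 = 1884, and 4·(471) is not a perfect square in Q since 471 is squarefree and ≠ 1. Hence x^2 + 72x + 825 is irreducible over Q and is the minimal polynomial of α.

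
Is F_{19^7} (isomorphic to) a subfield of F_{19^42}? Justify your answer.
Yes: F_{19^7} is a subfield of F_{19^42}

F_{p^m} embeds in F_{p^n} iff m | n (since F_{p^n} is the splitting field of x^(p^n) - x, and F_{p^m} ⊂ F_{p^n} forces p^n to be a power of p^m, i.e. m | n; conversely if m | n then every root of x^(p^m) - x is a root of x^(p^n) - x). Here 7 | 42 (since 42 = 6·7), so F_{19^7} is a subfield of F_{19^42}, and [F_{19^42} : F_{19^7}] = 42/7 = 6.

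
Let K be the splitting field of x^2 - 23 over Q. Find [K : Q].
[K : Q] = 2

f(x) = x^2 - 23 factors as (x - √23)(x + √23). The splitting field is K = Q(√23). Since 23 is squarefree and > 1, it is not a perfect square, so x^2 - 23 is irreducible over Q and [Q(√23) : Q] = 2. Hence [K : Q] = 2.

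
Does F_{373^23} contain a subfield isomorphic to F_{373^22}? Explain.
No: F_{373^22} is not a subfield of F_{373^23}

F_{p^m} embeds in F_{p^n} iff m | n. Here 22 ∤ 23 (since 23 = 1·22 + 1 with remainder 1 ≠ 0), so F_{373^22} is not a subfield of F_{373^23}. Equivalently: if it were, the tower law would give 22 = [F_{373^22}:F_373] dividing [F_{373^23}:F_373] = 23, contradiction.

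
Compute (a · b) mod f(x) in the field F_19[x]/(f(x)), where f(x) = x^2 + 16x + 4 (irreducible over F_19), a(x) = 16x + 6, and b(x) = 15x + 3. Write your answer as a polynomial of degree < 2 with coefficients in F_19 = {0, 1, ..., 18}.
a · b ≡ 3x + 8 (mod f(x))

Multiply in F_19[x]: a(x)·b(x) = (16x + 6)·(15x + 3) = 12x^2 + 5x + 18. This has degree ≥ 2, so divide by f(x) over F_19: 12x^2 + 5x + 18 = (12)·(x^2 + 16x + 4) + (3x + 8). Hence a·b ≡ 3x + 8 (mod f). (F_19[x]/(f) is a field with 19^2 = 361 elements since f is irreducible of degree 2.)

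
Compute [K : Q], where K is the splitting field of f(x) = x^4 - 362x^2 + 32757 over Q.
[K : Q] = 4

Solving the quadratic in x^2: x^2 = (362 ± √(362^2 - 4·32757))/2 = (362 ± √16)/2 = (362 ± 4)/2, giving x^2 = 179 or x^2 = 183. So f(x) = (x^2 - 179)(x^2 - 183) and the roots of f are ±√179, ±√183. Hence the splitting field is K = Q(√179, √183). Since 179 and 183 are distinct squarefree integers > 1, their product 32757 is not a perfect square, so √183 ∉ Q(√179). By the tower law [K:Q] = [Q(√179,√183):Q(√179)] · [Q(√179):Q] = 2 · 2 = 4.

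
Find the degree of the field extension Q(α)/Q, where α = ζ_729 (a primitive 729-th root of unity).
[Q(α):Q] = 486

The minimal polynomial of ζ_729 over Q is the 729-th cyclotomic polynomial Φ_729(x), which is irreducible over Q and has degree φ(729) = 486. Hence [Q(α):Q] = φ(729) = 486.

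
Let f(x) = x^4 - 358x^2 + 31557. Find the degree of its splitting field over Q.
[K : Q] = 4

Solving the quadratic in x^2: x^2 = (358 ± √(358^2 - 4·31557))/2 = (358 ± √1936)/2 = (358 ± 44)/2, giving x^2 = 157 or x^2 = 201. So f(x) = (x^2 - 157)(x^2 - 201) and the roots of f are ±√157, ±√201. Hence the splitting field is K = Q(√157, √201). Since 157 and 201 are distinct squarefree integers > 1, their product 31557 is not a perfect square, so √201 ∉ Q(√157). By the tower law [K:Q] = [Q(√157,√201):Q(√157)] · [Q(√157):Q] = 2 · 2 = 4.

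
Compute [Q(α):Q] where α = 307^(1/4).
[Q(α):Q] = 4

α is a root of x^4 - 307. By Eisenstein's criterion at the prime p = 307 (which divides the constant term 307 but p^2 = 94249 does not, since 307 is squarefree), x^4 - 307 is irreducible over Q. Hence [Q(α):Q] = 4.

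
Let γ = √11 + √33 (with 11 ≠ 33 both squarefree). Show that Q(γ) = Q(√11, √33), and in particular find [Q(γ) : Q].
[Q(γ) : Q] = 4 (equivalently, Q(γ) = Q(√11, √33))

Obviously Q(γ) ⊆ Q(√11, √33), and [Q(√11, √33):Q] = 4 (since 11, 33 are distinct squarefree integers > 1 with 363 not a perfect square). To show equality we compute the minimal polynomial of γ. From γ = √11 + √33: γ^2 = 11 + 2√(363) + 33 = 44 + 2√(363), so γ^2 - 44 = 2√(363); squaring, (γ^2 - 44)^2 = 4·363, i.e. γ^4 - 88γ^2 + 1936 - 1452 = 0, i.e. γ^4 - 88γ^2 + 484 = 0. So γ is a root of x^4 - 88x^2 + 484. This polynomial is irreducible over Q: it has no rational root (each ±√11 ± √33 is irrational), and any factorization into two quadratics over Q would force √(363) ∈ Q (pairing opposite roots) or √11, √33 ∈ Q (other pairings), all impossible. Hence [Q(γ):Q] = 4 = [Q(√11, √33):Q], so Q(γ) = Q(√11, √33).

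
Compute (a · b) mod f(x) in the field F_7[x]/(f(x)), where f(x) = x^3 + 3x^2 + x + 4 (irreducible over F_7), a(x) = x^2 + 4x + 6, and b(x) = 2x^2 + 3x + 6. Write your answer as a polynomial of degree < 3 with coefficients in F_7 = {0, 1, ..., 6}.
a · b ≡ 6x^2 + x + 2 (mod f(x))

Multiply in F_7[x]: a(x)·b(x) = (x^2 + 4x + 6)·(2x^2 + 3x + 6) = 2x^4 + 4x^3 + 2x^2 + 1. This has degree ≥ 3, so divide by f(x) over F_7: 2x^4 + 4x^3 + 2x^2 + 1 = (2x + 5)·(x^3 + 3x^2 + x + 4) + (6x^2 + x + 2). Hence a·b ≡ 6x^2 + x + 2 (mod f). (F_7[x]/(f) is a field with 7^3 = 343 elements since f is irreducible of degree 3.)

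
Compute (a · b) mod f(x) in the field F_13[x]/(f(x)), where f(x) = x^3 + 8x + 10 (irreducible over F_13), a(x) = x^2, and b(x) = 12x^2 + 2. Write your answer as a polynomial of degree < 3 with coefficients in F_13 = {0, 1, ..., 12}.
a · b ≡ 10x^2 + 10x (mod f(x))

Multiply in F_13[x]: a(x)·b(x) = (x^2)·(12x^2 + 2) = 12x^4 + 2x^2. This has degree ≥ 3, so divide by f(x) over F_13: 12x^4 + 2x^2 = (12x)·(x^3 + 8x + 10) + (10x^2 + 10x). Hence a·b ≡ 10x^2 + 10x (mod f). (F_13[x]/(f) is a field with 13^3 = 2197 elements since f is irreducible of degree 3.)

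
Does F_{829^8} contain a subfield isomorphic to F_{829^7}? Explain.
No: F_{829^7} is not a subfield of F_{829^8}

F_{p^m} embeds in F_{p^n} iff m | n. Here 7 ∤ 8 (since 8 = 1·7 + 1 with remainder 1 ≠ 0), so F_{829^7} is not a subfield of F_{829^8}. Equivalently: if it were, the tower law would give 7 = [F_{829^7}:F_829] dividing [F_{829^8}:F_829] = 8, contradiction.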